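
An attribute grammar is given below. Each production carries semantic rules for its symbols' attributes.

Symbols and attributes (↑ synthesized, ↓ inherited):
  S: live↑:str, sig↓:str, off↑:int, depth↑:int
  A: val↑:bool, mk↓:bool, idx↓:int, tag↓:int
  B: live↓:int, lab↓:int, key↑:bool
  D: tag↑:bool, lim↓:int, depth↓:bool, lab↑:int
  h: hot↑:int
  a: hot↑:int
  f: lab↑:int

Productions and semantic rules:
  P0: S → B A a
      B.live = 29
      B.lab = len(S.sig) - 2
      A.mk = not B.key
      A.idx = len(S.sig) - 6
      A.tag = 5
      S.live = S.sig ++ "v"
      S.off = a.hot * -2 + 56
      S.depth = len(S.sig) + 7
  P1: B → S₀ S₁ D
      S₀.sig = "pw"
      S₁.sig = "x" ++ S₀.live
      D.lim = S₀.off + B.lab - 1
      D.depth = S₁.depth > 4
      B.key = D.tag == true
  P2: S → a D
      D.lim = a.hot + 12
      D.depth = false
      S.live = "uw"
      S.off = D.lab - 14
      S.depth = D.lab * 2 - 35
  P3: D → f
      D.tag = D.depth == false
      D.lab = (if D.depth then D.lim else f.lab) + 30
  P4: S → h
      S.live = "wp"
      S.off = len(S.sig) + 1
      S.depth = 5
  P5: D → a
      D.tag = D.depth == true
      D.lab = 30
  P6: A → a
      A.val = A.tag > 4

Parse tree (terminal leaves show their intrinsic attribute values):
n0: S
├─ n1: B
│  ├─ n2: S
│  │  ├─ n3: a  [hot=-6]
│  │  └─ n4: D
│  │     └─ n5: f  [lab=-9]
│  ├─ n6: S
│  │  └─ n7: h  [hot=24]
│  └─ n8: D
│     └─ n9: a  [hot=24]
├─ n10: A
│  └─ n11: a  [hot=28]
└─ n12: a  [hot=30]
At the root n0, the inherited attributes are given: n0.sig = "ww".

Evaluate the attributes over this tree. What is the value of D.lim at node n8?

6

1. n0.sig = "ww"  [given at root]
2. n1.live = 29  [29]
3. n1.lab = 0  [len(S.sig) - 2]
4. n2.sig = "pw"  ["pw"]
5. n3.hot = -6  [terminal]
6. n4.lim = 6  [a.hot + 12]
7. n4.depth = false  [false]
8. n5.lab = -9  [terminal]
9. n4.tag = true  [D.depth == false]
10. n4.lab = 21  [(if D.depth then D.lim else f.lab) + 30]
11. n2.live = "uw"  ["uw"]
12. n2.off = 7  [D.lab - 14]
13. n2.depth = 7  [D.lab * 2 - 35]
14. n6.sig = "xuw"  ["x" ++ S₀.live]
15. n7.hot = 24  [terminal]
16. n6.live = "wp"  ["wp"]
17. n6.off = 4  [len(S.sig) + 1]
18. n6.depth = 5  [5]
19. n8.lim = 6  [S₀.off + B.lab - 1]
20. n8.depth = true  [S₁.depth > 4]
21. n9.hot = 24  [terminal]
22. n8.tag = true  [D.depth == true]
23. n8.lab = 30  [30]
24. n1.key = true  [D.tag == true]
25. n10.mk = false  [not B.key]
26. n10.idx = -4  [len(S.sig) - 6]
27. n10.tag = 5  [5]
28. n11.hot = 28  [terminal]
29. n10.val = true  [A.tag > 4]
30. n12.hot = 30  [terminal]
31. n0.live = "wwv"  [S.sig ++ "v"]
32. n0.off = -4  [a.hot * -2 + 56]
33. n0.depth = 9  [len(S.sig) + 7]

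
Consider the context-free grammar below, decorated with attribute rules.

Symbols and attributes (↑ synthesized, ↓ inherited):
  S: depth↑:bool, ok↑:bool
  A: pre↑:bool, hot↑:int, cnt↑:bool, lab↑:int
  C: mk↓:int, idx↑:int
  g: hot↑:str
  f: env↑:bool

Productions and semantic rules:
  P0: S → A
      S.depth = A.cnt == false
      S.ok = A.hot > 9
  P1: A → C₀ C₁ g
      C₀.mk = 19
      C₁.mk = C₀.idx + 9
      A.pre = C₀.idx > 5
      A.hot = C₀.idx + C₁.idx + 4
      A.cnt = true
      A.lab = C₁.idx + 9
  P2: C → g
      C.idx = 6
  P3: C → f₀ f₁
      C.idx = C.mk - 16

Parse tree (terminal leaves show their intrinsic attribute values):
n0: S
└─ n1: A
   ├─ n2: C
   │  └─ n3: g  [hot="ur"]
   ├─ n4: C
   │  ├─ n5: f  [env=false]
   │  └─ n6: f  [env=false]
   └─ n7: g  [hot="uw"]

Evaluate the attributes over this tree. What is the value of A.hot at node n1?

9

1. n2.mk = 19  [19]
2. n3.hot = "ur"  [terminal]
3. n2.idx = 6  [6]
4. n4.mk = 15  [C₀.idx + 9]
5. n5.env = false  [terminal]
6. n6.env = false  [terminal]
7. n4.idx = -1  [C.mk - 16]
8. n7.hot = "uw"  [terminal]
9. n1.pre = true  [C₀.idx > 5]
10. n1.hot = 9  [C₀.idx + C₁.idx + 4]
11. n1.cnt = true  [true]
12. n1.lab = 8  [C₁.idx + 9]
13. n0.depth = false  [A.cnt == false]
14. n0.ok = false  [A.hot > 9]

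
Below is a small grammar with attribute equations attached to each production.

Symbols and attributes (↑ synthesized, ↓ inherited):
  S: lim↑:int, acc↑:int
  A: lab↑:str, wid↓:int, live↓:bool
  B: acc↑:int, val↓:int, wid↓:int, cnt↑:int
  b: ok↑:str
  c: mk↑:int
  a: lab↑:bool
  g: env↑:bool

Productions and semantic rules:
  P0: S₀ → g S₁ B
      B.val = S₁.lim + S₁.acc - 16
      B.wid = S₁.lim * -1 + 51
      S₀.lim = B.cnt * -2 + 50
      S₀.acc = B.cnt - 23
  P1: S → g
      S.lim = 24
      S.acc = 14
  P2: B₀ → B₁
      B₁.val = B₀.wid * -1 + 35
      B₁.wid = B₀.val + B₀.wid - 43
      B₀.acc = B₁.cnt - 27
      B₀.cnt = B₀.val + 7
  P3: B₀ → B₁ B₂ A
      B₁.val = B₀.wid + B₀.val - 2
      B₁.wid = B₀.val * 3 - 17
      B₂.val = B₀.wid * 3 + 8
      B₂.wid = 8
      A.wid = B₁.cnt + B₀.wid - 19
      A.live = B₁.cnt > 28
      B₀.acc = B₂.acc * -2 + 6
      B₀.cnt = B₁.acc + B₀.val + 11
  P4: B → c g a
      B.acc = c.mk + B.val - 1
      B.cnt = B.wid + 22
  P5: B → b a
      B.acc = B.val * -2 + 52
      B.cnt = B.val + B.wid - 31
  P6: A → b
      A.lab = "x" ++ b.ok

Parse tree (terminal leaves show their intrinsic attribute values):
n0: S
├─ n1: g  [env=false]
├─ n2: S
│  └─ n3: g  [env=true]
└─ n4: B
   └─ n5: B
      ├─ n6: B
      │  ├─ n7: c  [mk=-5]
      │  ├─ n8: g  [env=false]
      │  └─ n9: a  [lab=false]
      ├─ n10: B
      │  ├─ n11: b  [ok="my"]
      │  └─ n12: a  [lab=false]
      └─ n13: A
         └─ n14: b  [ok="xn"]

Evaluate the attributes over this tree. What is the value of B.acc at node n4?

-2

1. n1.env = false  [terminal]
2. n3.env = true  [terminal]
3. n2.lim = 24  [24]
4. n2.acc = 14  [14]
5. n4.val = 22  [S₁.lim + S₁.acc - 16]
6. n4.wid = 27  [S₁.lim * -1 + 51]
7. n5.val = 8  [B₀.wid * -1 + 35]
8. n5.wid = 6  [B₀.val + B₀.wid - 43]
9. n6.val = 12  [B₀.wid + B₀.val - 2]
10. n6.wid = 7  [B₀.val * 3 - 17]
11. n7.mk = -5  [terminal]
12. n8.env = false  [terminal]
13. n9.lab = false  [terminal]
14. n6.acc = 6  [c.mk + B.val - 1]
15. n6.cnt = 29  [B.wid + 22]
16. n10.val = 26  [B₀.wid * 3 + 8]
17. n10.wid = 8  [8]
18. n11.ok = "my"  [terminal]
19. n12.lab = false  [terminal]
20. n10.acc = 0  [B.val * -2 + 52]
21. n10.cnt = 3  [B.val + B.wid - 31]
22. n13.wid = 16  [B₁.cnt + B₀.wid - 19]
23. n13.live = true  [B₁.cnt > 28]
24. n14.ok = "xn"  [terminal]
25. n13.lab = "xxn"  ["x" ++ b.ok]
26. n5.acc = 6  [B₂.acc * -2 + 6]
27. n5.cnt = 25  [B₁.acc + B₀.val + 11]
28. n4.acc = -2  [B₁.cnt - 27]
29. n4.cnt = 29  [B₀.val + 7]
30. n0.lim = -8  [B.cnt * -2 + 50]
31. n0.acc = 6  [B.cnt - 23]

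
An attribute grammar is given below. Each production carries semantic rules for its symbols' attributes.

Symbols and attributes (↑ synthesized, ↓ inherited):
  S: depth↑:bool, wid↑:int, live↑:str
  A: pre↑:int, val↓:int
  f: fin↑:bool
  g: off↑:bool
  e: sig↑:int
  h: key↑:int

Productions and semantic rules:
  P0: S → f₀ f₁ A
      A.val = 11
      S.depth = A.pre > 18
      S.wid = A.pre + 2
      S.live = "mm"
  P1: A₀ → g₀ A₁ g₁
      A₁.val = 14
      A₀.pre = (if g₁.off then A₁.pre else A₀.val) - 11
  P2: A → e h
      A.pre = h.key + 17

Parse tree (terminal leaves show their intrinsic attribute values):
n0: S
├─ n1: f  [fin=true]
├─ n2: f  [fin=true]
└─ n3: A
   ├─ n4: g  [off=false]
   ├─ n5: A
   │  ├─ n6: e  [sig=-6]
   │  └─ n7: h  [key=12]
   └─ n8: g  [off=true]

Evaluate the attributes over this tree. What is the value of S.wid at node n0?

20

1. n1.fin = true  [terminal]
2. n2.fin = true  [terminal]
3. n3.val = 11  [11]
4. n4.off = false  [terminal]
5. n5.val = 14  [14]
6. n6.sig = -6  [terminal]
7. n7.key = 12  [terminal]
8. n5.pre = 29  [h.key + 17]
9. n8.off = true  [terminal]
10. n3.pre = 18  [(if g₁.off then A₁.pre else A₀.val) - 11]
11. n0.depth = false  [A.pre > 18]
12. n0.wid = 20  [A.pre + 2]
13. n0.live = "mm"  ["mm"]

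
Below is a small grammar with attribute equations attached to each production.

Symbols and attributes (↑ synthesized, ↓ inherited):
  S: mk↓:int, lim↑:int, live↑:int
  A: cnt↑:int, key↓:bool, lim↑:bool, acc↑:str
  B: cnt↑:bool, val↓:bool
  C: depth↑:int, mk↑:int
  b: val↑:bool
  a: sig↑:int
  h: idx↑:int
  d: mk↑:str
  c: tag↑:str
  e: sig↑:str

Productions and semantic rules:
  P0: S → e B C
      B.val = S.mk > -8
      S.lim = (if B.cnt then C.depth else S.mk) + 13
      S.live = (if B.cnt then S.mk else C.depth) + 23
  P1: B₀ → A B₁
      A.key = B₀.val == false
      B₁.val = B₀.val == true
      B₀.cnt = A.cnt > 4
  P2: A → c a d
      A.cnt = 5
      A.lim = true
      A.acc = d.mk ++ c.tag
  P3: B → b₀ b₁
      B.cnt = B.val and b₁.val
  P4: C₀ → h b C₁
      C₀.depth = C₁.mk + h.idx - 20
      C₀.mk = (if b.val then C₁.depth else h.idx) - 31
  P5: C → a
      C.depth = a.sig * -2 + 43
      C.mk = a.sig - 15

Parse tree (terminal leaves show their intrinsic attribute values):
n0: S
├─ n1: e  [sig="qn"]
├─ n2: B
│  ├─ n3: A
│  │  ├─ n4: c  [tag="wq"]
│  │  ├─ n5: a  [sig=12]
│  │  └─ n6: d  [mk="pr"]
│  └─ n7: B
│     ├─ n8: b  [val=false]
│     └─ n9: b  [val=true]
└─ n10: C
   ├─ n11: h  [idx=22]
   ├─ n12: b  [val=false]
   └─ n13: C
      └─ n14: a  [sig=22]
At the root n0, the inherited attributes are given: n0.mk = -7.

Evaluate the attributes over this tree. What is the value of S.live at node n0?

1. n0.mk = -7  [given at root]
2. n1.sig = "qn"  [terminal]
3. n2.val = true  [S.mk > -8]
4. n3.key = false  [B₀.val == false]
5. n4.tag = "wq"  [terminal]
6. n5.sig = 12  [terminal]
7. n6.mk = "pr"  [terminal]
8. n3.cnt = 5  [5]
9. n3.lim = true  [true]
10. n3.acc = "prwq"  [d.mk ++ c.tag]
11. n7.val = true  [B₀.val == true]
12. n8.val = false  [terminal]
13. n9.val = true  [terminal]
14. n7.cnt = true  [B.val and b₁.val]
15. n2.cnt = true  [A.cnt > 4]
16. n11.idx = 22  [terminal]
17. n12.val = false  [terminal]
18. n14.sig = 22  [terminal]
19. n13.depth = -1  [a.sig * -2 + 43]
20. n13.mk = 7  [a.sig - 15]
21. n10.depth = 9  [C₁.mk + h.idx - 20]
22. n10.mk = -9  [(if b.val then C₁.depth else h.idx) - 31]
23. n0.lim = 22  [(if B.cnt then C.depth else S.mk) + 13]
24. n0.live = 16  [(if B.cnt then S.mk else C.depth) + 23]

16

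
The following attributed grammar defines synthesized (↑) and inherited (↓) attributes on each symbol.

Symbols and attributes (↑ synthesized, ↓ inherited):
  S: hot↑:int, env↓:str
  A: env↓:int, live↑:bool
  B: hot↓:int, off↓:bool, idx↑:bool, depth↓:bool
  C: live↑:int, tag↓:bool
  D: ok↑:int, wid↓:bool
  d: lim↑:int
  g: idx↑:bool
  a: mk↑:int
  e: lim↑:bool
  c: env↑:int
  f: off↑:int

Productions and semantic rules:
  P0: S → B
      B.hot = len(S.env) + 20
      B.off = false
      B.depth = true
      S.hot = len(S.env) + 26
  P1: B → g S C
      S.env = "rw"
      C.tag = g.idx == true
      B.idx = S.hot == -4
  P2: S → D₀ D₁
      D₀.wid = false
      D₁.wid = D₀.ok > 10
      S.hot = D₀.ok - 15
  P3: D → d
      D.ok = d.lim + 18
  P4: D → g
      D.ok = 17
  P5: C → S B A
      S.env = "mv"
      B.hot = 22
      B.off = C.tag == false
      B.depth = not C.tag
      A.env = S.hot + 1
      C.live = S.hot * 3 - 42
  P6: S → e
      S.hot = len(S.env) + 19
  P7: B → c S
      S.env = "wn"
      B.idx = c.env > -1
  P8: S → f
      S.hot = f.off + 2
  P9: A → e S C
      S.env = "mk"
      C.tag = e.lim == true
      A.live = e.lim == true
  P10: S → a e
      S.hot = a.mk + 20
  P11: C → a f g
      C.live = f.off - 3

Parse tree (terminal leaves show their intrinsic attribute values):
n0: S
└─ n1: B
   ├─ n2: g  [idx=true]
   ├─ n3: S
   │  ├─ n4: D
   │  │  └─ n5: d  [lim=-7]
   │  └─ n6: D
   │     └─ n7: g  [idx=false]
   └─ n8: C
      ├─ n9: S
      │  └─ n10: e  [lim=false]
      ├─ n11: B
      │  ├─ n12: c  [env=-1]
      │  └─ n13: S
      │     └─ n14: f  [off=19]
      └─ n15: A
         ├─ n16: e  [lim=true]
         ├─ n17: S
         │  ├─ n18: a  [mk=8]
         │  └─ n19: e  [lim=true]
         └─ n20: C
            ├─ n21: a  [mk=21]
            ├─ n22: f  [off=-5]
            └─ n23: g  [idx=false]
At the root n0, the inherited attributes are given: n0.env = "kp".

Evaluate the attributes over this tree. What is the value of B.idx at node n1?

true

1. n0.env = "kp"  [given at root]
2. n1.hot = 22  [len(S.env) + 20]
3. n1.off = false  [false]
4. n1.depth = true  [true]
5. n2.idx = true  [terminal]
6. n3.env = "rw"  ["rw"]
7. n4.wid = false  [false]
8. n5.lim = -7  [terminal]
9. n4.ok = 11  [d.lim + 18]
10. n6.wid = true  [D₀.ok > 10]
11. n7.idx = false  [terminal]
12. n6.ok = 17  [17]
13. n3.hot = -4  [D₀.ok - 15]
14. n8.tag = true  [g.idx == true]
15. n9.env = "mv"  ["mv"]
16. n10.lim = false  [terminal]
17. n9.hot = 21  [len(S.env) + 19]
18. n11.hot = 22  [22]
19. n11.off = false  [C.tag == false]
20. n11.depth = false  [not C.tag]
21. n12.env = -1  [terminal]
22. n13.env = "wn"  ["wn"]
23. n14.off = 19  [terminal]
24. n13.hot = 21  [f.off + 2]
25. n11.idx = false  [c.env > -1]
26. n15.env = 22  [S.hot + 1]
27. n16.lim = true  [terminal]
28. n17.env = "mk"  ["mk"]
29. n18.mk = 8  [terminal]
30. n19.lim = true  [terminal]
31. n17.hot = 28  [a.mk + 20]
32. n20.tag = true  [e.lim == true]
33. n21.mk = 21  [terminal]
34. n22.off = -5  [terminal]
35. n23.idx = false  [terminal]
36. n20.live = -8  [f.off - 3]
37. n15.live = true  [e.lim == true]
38. n8.live = 21  [S.hot * 3 - 42]
39. n1.idx = true  [S.hot == -4]
40. n0.hot = 28  [len(S.env) + 26]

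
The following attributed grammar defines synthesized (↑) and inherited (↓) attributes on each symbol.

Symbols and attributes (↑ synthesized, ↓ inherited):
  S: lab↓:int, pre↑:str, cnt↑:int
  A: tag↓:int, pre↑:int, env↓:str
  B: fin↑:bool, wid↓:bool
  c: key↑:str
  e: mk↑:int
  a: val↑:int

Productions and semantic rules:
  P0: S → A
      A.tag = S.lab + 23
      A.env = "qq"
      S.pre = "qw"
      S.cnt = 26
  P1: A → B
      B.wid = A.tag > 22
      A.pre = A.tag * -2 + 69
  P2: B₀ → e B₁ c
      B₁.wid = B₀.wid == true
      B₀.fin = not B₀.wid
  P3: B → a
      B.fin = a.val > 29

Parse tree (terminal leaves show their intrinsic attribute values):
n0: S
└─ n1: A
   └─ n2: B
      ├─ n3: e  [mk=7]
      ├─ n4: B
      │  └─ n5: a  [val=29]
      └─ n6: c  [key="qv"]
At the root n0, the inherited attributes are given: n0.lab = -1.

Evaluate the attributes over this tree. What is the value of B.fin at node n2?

true

1. n0.lab = -1  [given at root]
2. n1.tag = 22  [S.lab + 23]
3. n1.env = "qq"  ["qq"]
4. n2.wid = false  [A.tag > 22]
5. n3.mk = 7  [terminal]
6. n4.wid = false  [B₀.wid == true]
7. n5.val = 29  [terminal]
8. n4.fin = false  [a.val > 29]
9. n6.key = "qv"  [terminal]
10. n2.fin = true  [not B₀.wid]
11. n1.pre = 25  [A.tag * -2 + 69]
12. n0.pre = "qw"  ["qw"]
13. n0.cnt = 26  [26]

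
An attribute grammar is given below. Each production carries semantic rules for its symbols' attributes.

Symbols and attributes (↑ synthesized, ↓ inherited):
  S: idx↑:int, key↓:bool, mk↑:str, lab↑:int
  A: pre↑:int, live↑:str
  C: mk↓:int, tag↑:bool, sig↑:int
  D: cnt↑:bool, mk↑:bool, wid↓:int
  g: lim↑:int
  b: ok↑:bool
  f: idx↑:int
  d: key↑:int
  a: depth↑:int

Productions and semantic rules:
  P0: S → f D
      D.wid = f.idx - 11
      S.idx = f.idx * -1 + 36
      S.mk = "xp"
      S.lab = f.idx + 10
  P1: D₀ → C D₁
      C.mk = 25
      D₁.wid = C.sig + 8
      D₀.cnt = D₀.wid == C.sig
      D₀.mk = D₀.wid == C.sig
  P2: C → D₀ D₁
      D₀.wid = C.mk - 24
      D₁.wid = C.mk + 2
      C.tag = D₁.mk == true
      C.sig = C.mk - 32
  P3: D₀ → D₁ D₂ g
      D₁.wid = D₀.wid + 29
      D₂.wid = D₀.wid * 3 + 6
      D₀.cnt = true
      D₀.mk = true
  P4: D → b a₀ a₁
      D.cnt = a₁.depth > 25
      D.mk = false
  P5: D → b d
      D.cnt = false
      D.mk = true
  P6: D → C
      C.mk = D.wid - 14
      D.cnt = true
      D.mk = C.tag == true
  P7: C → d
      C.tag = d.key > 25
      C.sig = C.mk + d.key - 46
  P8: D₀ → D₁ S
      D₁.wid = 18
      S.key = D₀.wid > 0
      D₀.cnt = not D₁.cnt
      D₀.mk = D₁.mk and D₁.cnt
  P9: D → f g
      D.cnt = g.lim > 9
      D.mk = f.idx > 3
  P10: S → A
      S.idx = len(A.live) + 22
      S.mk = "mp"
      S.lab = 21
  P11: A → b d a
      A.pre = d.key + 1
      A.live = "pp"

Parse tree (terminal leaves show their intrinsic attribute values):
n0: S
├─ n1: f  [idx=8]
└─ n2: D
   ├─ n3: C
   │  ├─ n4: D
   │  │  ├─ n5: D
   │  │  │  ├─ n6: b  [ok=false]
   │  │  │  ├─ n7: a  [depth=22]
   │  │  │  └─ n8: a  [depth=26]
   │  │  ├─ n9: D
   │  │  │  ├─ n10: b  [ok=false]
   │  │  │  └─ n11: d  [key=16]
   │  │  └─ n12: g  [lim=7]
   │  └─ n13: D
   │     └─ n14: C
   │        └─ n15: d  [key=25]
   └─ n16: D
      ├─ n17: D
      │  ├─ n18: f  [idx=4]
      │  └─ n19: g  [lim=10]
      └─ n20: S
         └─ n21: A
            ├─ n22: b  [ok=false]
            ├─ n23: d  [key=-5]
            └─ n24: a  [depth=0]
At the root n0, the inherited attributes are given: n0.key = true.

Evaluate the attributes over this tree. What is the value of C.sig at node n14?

1. n0.key = true  [given at root]
2. n1.idx = 8  [terminal]
3. n2.wid = -3  [f.idx - 11]
4. n3.mk = 25  [25]
5. n4.wid = 1  [C.mk - 24]
6. n5.wid = 30  [D₀.wid + 29]
7. n6.ok = false  [terminal]
8. n7.depth = 22  [terminal]
9. n8.depth = 26  [terminal]
10. n5.cnt = true  [a₁.depth > 25]
11. n5.mk = false  [false]
12. n9.wid = 9  [D₀.wid * 3 + 6]
13. n10.ok = false  [terminal]
14. n11.key = 16  [terminal]
15. n9.cnt = false  [false]
16. n9.mk = true  [true]
17. n12.lim = 7  [terminal]
18. n4.cnt = true  [true]
19. n4.mk = true  [true]
20. n13.wid = 27  [C.mk + 2]
21. n14.mk = 13  [D.wid - 14]
22. n15.key = 25  [terminal]
23. n14.tag = false  [d.key > 25]
24. n14.sig = -8  [C.mk + d.key - 46]
25. n13.cnt = true  [true]
26. n13.mk = false  [C.tag == true]
27. n3.tag = false  [D₁.mk == true]
28. n3.sig = -7  [C.mk - 32]
29. n16.wid = 1  [C.sig + 8]
30. n17.wid = 18  [18]
31. n18.idx = 4  [terminal]
32. n19.lim = 10  [terminal]
33. n17.cnt = true  [g.lim > 9]
34. n17.mk = true  [f.idx > 3]
35. n20.key = true  [D₀.wid > 0]
36. n22.ok = false  [terminal]
37. n23.key = -5  [terminal]
38. n24.depth = 0  [terminal]
39. n21.pre = -4  [d.key + 1]
40. n21.live = "pp"  ["pp"]
41. n20.idx = 24  [len(A.live) + 22]
42. n20.mk = "mp"  ["mp"]
43. n20.lab = 21  [21]
44. n16.cnt = false  [not D₁.cnt]
45. n16.mk = true  [D₁.mk and D₁.cnt]
46. n2.cnt = false  [D₀.wid == C.sig]
47. n2.mk = false  [D₀.wid == C.sig]
48. n0.idx = 28  [f.idx * -1 + 36]
49. n0.mk = "xp"  ["xp"]
50. n0.lab = 18  [f.idx + 10]

-8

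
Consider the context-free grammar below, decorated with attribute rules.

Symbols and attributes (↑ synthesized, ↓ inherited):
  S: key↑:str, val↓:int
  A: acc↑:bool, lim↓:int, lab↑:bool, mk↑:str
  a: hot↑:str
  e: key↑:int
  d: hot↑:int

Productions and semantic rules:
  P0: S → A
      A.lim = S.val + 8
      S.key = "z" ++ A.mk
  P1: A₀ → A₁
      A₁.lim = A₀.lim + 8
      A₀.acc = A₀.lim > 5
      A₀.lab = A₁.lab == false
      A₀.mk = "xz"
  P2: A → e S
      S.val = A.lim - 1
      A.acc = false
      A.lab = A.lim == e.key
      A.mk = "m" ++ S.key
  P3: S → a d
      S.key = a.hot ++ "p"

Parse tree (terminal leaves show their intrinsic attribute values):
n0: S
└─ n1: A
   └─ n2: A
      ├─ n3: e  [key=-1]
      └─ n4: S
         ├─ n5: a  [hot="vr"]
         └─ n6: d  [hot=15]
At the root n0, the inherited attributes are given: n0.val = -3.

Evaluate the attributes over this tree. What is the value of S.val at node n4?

1. n0.val = -3  [given at root]
2. n1.lim = 5  [S.val + 8]
3. n2.lim = 13  [A₀.lim + 8]
4. n3.key = -1  [terminal]
5. n4.val = 12  [A.lim - 1]
6. n5.hot = "vr"  [terminal]
7. n6.hot = 15  [terminal]
8. n4.key = "vrp"  [a.hot ++ "p"]
9. n2.acc = false  [false]
10. n2.lab = false  [A.lim == e.key]
11. n2.mk = "mvrp"  ["m" ++ S.key]
12. n1.acc = false  [A₀.lim > 5]
13. n1.lab = true  [A₁.lab == false]
14. n1.mk = "xz"  ["xz"]
15. n0.key = "zxz"  ["z" ++ A.mk]

12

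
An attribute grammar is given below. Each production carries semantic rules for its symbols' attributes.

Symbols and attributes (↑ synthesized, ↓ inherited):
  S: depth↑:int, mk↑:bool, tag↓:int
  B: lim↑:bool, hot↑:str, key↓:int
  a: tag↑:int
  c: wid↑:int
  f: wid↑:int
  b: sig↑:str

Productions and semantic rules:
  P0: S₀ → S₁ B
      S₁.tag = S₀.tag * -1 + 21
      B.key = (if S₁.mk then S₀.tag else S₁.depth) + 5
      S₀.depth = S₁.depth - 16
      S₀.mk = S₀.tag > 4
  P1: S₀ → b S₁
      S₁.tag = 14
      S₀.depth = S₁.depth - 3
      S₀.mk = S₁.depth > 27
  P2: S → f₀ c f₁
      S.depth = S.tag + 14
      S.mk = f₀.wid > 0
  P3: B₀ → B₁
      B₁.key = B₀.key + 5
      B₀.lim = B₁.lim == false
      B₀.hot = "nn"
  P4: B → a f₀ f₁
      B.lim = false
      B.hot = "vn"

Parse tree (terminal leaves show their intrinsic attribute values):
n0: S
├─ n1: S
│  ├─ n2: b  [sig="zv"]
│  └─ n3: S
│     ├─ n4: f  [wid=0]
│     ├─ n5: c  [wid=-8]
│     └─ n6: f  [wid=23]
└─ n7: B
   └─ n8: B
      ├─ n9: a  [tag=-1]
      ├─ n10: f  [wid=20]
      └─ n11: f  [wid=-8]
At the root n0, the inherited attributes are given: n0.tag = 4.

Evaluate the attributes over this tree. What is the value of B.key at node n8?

1. n0.tag = 4  [given at root]
2. n1.tag = 17  [S₀.tag * -1 + 21]
3. n2.sig = "zv"  [terminal]
4. n3.tag = 14  [14]
5. n4.wid = 0  [terminal]
6. n5.wid = -8  [terminal]
7. n6.wid = 23  [terminal]
8. n3.depth = 28  [S.tag + 14]
9. n3.mk = false  [f₀.wid > 0]
10. n1.depth = 25  [S₁.depth - 3]
11. n1.mk = true  [S₁.depth > 27]
12. n7.key = 9  [(if S₁.mk then S₀.tag else S₁.depth) + 5]
13. n8.key = 14  [B₀.key + 5]
14. n9.tag = -1  [terminal]
15. n10.wid = 20  [terminal]
16. n11.wid = -8  [terminal]
17. n8.lim = false  [false]
18. n8.hot = "vn"  ["vn"]
19. n7.lim = true  [B₁.lim == false]
20. n7.hot = "nn"  ["nn"]
21. n0.depth = 9  [S₁.depth - 16]
22. n0.mk = false  [S₀.tag > 4]

14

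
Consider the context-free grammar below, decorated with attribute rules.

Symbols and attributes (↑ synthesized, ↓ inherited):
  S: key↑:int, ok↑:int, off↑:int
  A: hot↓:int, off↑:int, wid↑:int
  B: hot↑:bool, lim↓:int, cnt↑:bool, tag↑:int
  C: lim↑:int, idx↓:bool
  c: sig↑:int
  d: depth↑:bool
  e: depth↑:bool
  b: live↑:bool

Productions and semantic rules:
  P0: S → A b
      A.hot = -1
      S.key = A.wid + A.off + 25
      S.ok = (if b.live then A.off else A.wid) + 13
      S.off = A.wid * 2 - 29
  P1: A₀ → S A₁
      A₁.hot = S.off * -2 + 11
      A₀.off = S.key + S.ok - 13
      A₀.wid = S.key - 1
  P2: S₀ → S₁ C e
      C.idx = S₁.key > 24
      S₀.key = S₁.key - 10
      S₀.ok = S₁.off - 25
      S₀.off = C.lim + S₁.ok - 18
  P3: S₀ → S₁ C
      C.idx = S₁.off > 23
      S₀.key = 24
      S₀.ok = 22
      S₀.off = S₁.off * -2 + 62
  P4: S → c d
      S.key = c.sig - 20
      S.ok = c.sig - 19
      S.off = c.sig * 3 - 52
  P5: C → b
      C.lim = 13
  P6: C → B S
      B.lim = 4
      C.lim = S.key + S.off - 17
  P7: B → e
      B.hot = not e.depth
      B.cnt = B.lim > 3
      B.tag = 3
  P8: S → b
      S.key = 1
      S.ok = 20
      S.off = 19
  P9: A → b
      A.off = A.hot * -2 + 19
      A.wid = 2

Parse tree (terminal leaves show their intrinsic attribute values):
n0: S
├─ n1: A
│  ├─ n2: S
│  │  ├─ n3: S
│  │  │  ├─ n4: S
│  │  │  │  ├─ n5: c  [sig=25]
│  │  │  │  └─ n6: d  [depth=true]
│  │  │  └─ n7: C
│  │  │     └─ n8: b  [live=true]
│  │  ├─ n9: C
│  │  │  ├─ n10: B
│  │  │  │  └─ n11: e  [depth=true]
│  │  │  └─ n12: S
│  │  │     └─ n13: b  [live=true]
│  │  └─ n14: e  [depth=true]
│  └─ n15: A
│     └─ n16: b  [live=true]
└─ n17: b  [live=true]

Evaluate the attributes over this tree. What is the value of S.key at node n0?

30

1. n1.hot = -1  [-1]
2. n5.sig = 25  [terminal]
3. n6.depth = true  [terminal]
4. n4.key = 5  [c.sig - 20]
5. n4.ok = 6  [c.sig - 19]
6. n4.off = 23  [c.sig * 3 - 52]
7. n7.idx = false  [S₁.off > 23]
8. n8.live = true  [terminal]
9. n7.lim = 13  [13]
10. n3.key = 24  [24]
11. n3.ok = 22  [22]
12. n3.off = 16  [S₁.off * -2 + 62]
13. n9.idx = false  [S₁.key > 24]
14. n10.lim = 4  [4]
15. n11.depth = true  [terminal]
16. n10.hot = false  [not e.depth]
17. n10.cnt = true  [B.lim > 3]
18. n10.tag = 3  [3]
19. n13.live = true  [terminal]
20. n12.key = 1  [1]
21. n12.ok = 20  [20]
22. n12.off = 19  [19]
23. n9.lim = 3  [S.key + S.off - 17]
24. n14.depth = true  [terminal]
25. n2.key = 14  [S₁.key - 10]
26. n2.ok = -9  [S₁.off - 25]
27. n2.off = 7  [C.lim + S₁.ok - 18]
28. n15.hot = -3  [S.off * -2 + 11]
29. n16.live = true  [terminal]
30. n15.off = 25  [A.hot * -2 + 19]
31. n15.wid = 2  [2]
32. n1.off = -8  [S.key + S.ok - 13]
33. n1.wid = 13  [S.key - 1]
34. n17.live = true  [terminal]
35. n0.key = 30  [A.wid + A.off + 25]
36. n0.ok = 5  [(if b.live then A.off else A.wid) + 13]
37. n0.off = -3  [A.wid * 2 - 29]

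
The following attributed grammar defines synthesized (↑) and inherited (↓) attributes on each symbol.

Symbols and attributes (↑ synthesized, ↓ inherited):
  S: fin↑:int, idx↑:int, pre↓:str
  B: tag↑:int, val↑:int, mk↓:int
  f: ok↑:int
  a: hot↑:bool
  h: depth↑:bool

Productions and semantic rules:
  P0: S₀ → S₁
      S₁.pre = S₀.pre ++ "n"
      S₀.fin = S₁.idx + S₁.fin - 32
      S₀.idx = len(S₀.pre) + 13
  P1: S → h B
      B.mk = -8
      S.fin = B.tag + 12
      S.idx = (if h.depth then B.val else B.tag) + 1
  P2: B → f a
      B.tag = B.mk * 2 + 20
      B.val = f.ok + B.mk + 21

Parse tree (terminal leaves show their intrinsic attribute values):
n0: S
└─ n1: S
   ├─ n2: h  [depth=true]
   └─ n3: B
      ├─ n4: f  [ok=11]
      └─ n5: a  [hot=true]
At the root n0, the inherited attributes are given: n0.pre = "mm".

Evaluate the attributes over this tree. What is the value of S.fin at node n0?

1. n0.pre = "mm"  [given at root]
2. n1.pre = "mmn"  [S₀.pre ++ "n"]
3. n2.depth = true  [terminal]
4. n3.mk = -8  [-8]
5. n4.ok = 11  [terminal]
6. n5.hot = true  [terminal]
7. n3.tag = 4  [B.mk * 2 + 20]
8. n3.val = 24  [f.ok + B.mk + 21]
9. n1.fin = 16  [B.tag + 12]
10. n1.idx = 25  [(if h.depth then B.val else B.tag) + 1]
11. n0.fin = 9  [S₁.idx + S₁.fin - 32]
12. n0.idx = 15  [len(S₀.pre) + 13]

9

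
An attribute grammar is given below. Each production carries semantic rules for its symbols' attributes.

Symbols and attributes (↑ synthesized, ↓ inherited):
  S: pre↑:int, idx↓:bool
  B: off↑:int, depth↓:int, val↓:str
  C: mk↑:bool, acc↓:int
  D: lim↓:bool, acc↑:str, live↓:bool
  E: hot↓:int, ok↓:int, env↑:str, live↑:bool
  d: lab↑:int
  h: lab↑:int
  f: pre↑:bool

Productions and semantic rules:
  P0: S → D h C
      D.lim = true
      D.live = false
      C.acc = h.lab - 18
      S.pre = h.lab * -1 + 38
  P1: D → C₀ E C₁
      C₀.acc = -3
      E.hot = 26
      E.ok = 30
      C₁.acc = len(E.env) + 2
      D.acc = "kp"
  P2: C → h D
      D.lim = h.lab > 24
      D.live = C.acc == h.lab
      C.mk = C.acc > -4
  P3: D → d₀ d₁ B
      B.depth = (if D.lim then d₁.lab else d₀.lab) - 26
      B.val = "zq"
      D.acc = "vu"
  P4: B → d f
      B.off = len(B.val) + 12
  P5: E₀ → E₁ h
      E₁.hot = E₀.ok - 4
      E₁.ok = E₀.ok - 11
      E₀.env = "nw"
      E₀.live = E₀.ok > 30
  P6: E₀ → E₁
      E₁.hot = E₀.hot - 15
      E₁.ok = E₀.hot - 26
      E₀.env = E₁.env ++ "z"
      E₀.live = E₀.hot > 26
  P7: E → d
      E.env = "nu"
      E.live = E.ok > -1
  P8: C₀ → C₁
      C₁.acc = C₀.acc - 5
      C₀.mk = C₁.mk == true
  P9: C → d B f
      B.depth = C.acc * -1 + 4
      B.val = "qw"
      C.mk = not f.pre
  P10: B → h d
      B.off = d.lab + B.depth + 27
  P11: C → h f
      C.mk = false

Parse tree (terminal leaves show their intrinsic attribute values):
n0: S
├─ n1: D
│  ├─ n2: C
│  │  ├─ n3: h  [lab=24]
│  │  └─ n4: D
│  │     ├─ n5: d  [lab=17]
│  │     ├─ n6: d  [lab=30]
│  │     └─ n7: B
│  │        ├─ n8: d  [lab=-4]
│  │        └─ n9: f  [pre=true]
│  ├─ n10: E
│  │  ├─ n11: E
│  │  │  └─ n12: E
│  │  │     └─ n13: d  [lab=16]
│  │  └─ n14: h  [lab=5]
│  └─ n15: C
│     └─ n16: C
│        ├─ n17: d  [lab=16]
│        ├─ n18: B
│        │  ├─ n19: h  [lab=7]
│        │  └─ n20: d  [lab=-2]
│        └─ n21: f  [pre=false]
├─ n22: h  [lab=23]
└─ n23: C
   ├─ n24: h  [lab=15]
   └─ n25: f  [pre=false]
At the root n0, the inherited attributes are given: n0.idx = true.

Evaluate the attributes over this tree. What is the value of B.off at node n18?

1. n0.idx = true  [given at root]
2. n1.lim = true  [true]
3. n1.live = false  [false]
4. n2.acc = -3  [-3]
5. n3.lab = 24  [terminal]
6. n4.lim = false  [h.lab > 24]
7. n4.live = false  [C.acc == h.lab]
8. n5.lab = 17  [terminal]
9. n6.lab = 30  [terminal]
10. n7.depth = -9  [(if D.lim then d₁.lab else d₀.lab) - 26]
11. n7.val = "zq"  ["zq"]
12. n8.lab = -4  [terminal]
13. n9.pre = true  [terminal]
14. n7.off = 14  [len(B.val) + 12]
15. n4.acc = "vu"  ["vu"]
16. n2.mk = true  [C.acc > -4]
17. n10.hot = 26  [26]
18. n10.ok = 30  [30]
19. n11.hot = 26  [E₀.ok - 4]
20. n11.ok = 19  [E₀.ok - 11]
21. n12.hot = 11  [E₀.hot - 15]
22. n12.ok = 0  [E₀.hot - 26]
23. n13.lab = 16  [terminal]
24. n12.env = "nu"  ["nu"]
25. n12.live = true  [E.ok > -1]
26. n11.env = "nuz"  [E₁.env ++ "z"]
27. n11.live = false  [E₀.hot > 26]
28. n14.lab = 5  [terminal]
29. n10.env = "nw"  ["nw"]
30. n10.live = false  [E₀.ok > 30]
31. n15.acc = 4  [len(E.env) + 2]
32. n16.acc = -1  [C₀.acc - 5]
33. n17.lab = 16  [terminal]
34. n18.depth = 5  [C.acc * -1 + 4]
35. n18.val = "qw"  ["qw"]
36. n19.lab = 7  [terminal]
37. n20.lab = -2  [terminal]
38. n18.off = 30  [d.lab + B.depth + 27]
39. n21.pre = false  [terminal]
40. n16.mk = true  [not f.pre]
41. n15.mk = true  [C₁.mk == true]
42. n1.acc = "kp"  ["kp"]
43. n22.lab = 23  [terminal]
44. n23.acc = 5  [h.lab - 18]
45. n24.lab = 15  [terminal]
46. n25.pre = false  [terminal]
47. n23.mk = false  [false]
48. n0.pre = 15  [h.lab * -1 + 38]

30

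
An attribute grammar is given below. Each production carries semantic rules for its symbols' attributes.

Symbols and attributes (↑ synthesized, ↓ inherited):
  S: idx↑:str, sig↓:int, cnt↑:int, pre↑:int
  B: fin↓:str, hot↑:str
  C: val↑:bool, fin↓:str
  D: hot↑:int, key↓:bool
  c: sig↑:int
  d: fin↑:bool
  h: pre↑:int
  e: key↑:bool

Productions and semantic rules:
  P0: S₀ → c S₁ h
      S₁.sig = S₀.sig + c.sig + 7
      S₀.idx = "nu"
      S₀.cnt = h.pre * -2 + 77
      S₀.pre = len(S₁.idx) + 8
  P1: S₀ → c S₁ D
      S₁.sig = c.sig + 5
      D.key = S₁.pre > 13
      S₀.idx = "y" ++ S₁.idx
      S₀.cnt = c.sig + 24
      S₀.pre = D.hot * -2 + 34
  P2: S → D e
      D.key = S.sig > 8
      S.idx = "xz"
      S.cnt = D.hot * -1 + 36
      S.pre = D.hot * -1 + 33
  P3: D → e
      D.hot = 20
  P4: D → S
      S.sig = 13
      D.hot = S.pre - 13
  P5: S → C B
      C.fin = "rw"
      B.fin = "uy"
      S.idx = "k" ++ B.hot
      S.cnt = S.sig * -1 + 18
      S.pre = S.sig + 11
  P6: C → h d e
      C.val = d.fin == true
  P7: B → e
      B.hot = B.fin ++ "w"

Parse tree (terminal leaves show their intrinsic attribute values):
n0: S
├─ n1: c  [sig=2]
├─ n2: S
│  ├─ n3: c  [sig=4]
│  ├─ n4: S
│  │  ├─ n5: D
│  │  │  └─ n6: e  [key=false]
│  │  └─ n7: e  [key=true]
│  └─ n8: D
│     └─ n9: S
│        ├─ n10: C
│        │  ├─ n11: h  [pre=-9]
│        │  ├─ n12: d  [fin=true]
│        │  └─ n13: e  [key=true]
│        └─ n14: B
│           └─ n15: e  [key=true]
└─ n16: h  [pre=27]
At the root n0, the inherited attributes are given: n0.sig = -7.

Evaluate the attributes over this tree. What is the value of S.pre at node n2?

12

1. n0.sig = -7  [given at root]
2. n1.sig = 2  [terminal]
3. n2.sig = 2  [S₀.sig + c.sig + 7]
4. n3.sig = 4  [terminal]
5. n4.sig = 9  [c.sig + 5]
6. n5.key = true  [S.sig > 8]
7. n6.key = false  [terminal]
8. n5.hot = 20  [20]
9. n7.key = true  [terminal]
10. n4.idx = "xz"  ["xz"]
11. n4.cnt = 16  [D.hot * -1 + 36]
12. n4.pre = 13  [D.hot * -1 + 33]
13. n8.key = false  [S₁.pre > 13]
14. n9.sig = 13  [13]
15. n10.fin = "rw"  ["rw"]
16. n11.pre = -9  [terminal]
17. n12.fin = true  [terminal]
18. n13.key = true  [terminal]
19. n10.val = true  [d.fin == true]
20. n14.fin = "uy"  ["uy"]
21. n15.key = true  [terminal]
22. n14.hot = "uyw"  [B.fin ++ "w"]
23. n9.idx = "kuyw"  ["k" ++ B.hot]
24. n9.cnt = 5  [S.sig * -1 + 18]
25. n9.pre = 24  [S.sig + 11]
26. n8.hot = 11  [S.pre - 13]
27. n2.idx = "yxz"  ["y" ++ S₁.idx]
28. n2.cnt = 28  [c.sig + 24]
29. n2.pre = 12  [D.hot * -2 + 34]
30. n16.pre = 27  [terminal]
31. n0.idx = "nu"  ["nu"]
32. n0.cnt = 23  [h.pre * -2 + 77]
33. n0.pre = 11  [len(S₁.idx) + 8]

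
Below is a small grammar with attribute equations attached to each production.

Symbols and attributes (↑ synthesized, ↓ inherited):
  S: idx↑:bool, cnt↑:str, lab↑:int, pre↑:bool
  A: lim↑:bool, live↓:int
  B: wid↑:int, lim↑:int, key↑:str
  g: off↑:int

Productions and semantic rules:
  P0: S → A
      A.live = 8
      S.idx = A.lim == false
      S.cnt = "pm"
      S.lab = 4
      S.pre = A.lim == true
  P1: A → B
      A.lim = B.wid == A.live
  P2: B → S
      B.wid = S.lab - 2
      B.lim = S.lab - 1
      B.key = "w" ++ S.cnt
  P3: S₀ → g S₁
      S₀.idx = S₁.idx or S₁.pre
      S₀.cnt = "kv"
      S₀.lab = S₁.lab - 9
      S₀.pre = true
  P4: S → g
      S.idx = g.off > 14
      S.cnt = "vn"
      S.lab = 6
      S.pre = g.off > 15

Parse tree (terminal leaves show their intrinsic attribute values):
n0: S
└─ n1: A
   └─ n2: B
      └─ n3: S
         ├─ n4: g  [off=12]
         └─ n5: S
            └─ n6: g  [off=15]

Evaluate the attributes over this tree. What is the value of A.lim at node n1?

1. n1.live = 8  [8]
2. n4.off = 12  [terminal]
3. n6.off = 15  [terminal]
4. n5.idx = true  [g.off > 14]
5. n5.cnt = "vn"  ["vn"]
6. n5.lab = 6  [6]
7. n5.pre = false  [g.off > 15]
8. n3.idx = true  [S₁.idx or S₁.pre]
9. n3.cnt = "kv"  ["kv"]
10. n3.lab = -3  [S₁.lab - 9]
11. n3.pre = true  [true]
12. n2.wid = -5  [S.lab - 2]
13. n2.lim = -4  [S.lab - 1]
14. n2.key = "wkv"  ["w" ++ S.cnt]
15. n1.lim = false  [B.wid == A.live]
16. n0.idx = true  [A.lim == false]
17. n0.cnt = "pm"  ["pm"]
18. n0.lab = 4  [4]
19. n0.pre = false  [A.lim == true]

false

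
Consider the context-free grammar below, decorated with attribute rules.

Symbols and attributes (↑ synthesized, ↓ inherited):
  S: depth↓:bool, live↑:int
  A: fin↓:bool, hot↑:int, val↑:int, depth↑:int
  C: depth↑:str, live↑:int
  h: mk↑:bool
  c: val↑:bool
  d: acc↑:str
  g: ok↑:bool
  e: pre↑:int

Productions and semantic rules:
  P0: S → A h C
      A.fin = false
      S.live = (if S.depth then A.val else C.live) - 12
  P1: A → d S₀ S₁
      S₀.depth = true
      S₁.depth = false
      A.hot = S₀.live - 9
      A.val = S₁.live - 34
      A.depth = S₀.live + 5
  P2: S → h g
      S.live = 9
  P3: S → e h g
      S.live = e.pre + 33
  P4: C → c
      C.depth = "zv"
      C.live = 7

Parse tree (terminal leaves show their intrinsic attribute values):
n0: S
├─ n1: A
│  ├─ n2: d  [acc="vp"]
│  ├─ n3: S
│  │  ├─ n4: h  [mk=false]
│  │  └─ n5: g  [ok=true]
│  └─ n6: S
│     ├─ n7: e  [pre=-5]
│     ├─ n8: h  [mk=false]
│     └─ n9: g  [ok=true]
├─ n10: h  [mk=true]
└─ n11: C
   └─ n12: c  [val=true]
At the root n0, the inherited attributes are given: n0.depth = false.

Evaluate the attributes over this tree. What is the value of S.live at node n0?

-5

1. n0.depth = false  [given at root]
2. n1.fin = false  [false]
3. n2.acc = "vp"  [terminal]
4. n3.depth = true  [true]
5. n4.mk = false  [terminal]
6. n5.ok = true  [terminal]
7. n3.live = 9  [9]
8. n6.depth = false  [false]
9. n7.pre = -5  [terminal]
10. n8.mk = false  [terminal]
11. n9.ok = true  [terminal]
12. n6.live = 28  [e.pre + 33]
13. n1.hot = 0  [S₀.live - 9]
14. n1.val = -6  [S₁.live - 34]
15. n1.depth = 14  [S₀.live + 5]
16. n10.mk = true  [terminal]
17. n12.val = true  [terminal]
18. n11.depth = "zv"  ["zv"]
19. n11.live = 7  [7]
20. n0.live = -5  [(if S.depth then A.val else C.live) - 12]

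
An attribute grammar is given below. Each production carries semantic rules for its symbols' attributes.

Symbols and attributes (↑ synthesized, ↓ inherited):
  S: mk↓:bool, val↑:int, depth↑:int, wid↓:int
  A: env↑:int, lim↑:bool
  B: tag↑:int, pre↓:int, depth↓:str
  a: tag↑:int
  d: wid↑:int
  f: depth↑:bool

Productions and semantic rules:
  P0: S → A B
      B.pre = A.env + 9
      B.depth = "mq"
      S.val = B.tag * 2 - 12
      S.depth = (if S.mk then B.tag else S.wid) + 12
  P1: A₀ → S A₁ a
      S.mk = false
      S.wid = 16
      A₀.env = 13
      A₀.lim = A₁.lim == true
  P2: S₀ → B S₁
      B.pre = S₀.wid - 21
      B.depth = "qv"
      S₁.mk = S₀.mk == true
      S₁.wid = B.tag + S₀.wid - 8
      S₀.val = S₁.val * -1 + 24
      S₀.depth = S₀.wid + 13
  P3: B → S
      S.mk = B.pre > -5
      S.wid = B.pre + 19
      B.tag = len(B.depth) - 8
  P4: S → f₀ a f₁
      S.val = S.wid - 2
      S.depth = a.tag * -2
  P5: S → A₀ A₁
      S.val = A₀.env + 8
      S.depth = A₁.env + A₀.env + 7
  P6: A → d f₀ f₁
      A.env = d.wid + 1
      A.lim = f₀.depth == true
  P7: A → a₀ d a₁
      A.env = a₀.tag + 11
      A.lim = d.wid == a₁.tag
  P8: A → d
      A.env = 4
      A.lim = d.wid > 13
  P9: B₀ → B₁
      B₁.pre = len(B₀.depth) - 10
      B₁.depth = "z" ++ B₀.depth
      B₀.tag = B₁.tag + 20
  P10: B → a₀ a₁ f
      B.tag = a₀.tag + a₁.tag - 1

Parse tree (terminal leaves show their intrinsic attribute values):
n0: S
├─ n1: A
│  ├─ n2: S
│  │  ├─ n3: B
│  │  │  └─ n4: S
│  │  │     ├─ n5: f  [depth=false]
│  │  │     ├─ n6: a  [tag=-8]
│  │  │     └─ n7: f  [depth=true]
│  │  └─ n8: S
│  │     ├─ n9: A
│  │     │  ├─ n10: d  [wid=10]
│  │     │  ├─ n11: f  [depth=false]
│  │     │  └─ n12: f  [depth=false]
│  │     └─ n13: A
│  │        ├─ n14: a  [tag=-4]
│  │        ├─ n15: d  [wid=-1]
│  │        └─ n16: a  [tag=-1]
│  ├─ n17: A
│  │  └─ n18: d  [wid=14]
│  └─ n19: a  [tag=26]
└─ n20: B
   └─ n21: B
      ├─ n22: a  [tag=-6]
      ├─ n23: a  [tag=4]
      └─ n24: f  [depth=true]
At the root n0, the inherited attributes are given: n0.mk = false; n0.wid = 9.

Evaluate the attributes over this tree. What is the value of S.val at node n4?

1. n0.mk = false  [given at root]
2. n0.wid = 9  [given at root]
3. n2.mk = false  [false]
4. n2.wid = 16  [16]
5. n3.pre = -5  [S₀.wid - 21]
6. n3.depth = "qv"  ["qv"]
7. n4.mk = false  [B.pre > -5]
8. n4.wid = 14  [B.pre + 19]
9. n5.depth = false  [terminal]
10. n6.tag = -8  [terminal]
11. n7.depth = true  [terminal]
12. n4.val = 12  [S.wid - 2]
13. n4.depth = 16  [a.tag * -2]
14. n3.tag = -6  [len(B.depth) - 8]
15. n8.mk = false  [S₀.mk == true]
16. n8.wid = 2  [B.tag + S₀.wid - 8]
17. n10.wid = 10  [terminal]
18. n11.depth = false  [terminal]
19. n12.depth = false  [terminal]
20. n9.env = 11  [d.wid + 1]
21. n9.lim = false  [f₀.depth == true]
22. n14.tag = -4  [terminal]
23. n15.wid = -1  [terminal]
24. n16.tag = -1  [terminal]
25. n13.env = 7  [a₀.tag + 11]
26. n13.lim = true  [d.wid == a₁.tag]
27. n8.val = 19  [A₀.env + 8]
28. n8.depth = 25  [A₁.env + A₀.env + 7]
29. n2.val = 5  [S₁.val * -1 + 24]
30. n2.depth = 29  [S₀.wid + 13]
31. n18.wid = 14  [terminal]
32. n17.env = 4  [4]
33. n17.lim = true  [d.wid > 13]
34. n19.tag = 26  [terminal]
35. n1.env = 13  [13]
36. n1.lim = true  [A₁.lim == true]
37. n20.pre = 22  [A.env + 9]
38. n20.depth = "mq"  ["mq"]
39. n21.pre = -8  [len(B₀.depth) - 10]
40. n21.depth = "zmq"  ["z" ++ B₀.depth]
41. n22.tag = -6  [terminal]
42. n23.tag = 4  [terminal]
43. n24.depth = true  [terminal]
44. n21.tag = -3  [a₀.tag + a₁.tag - 1]
45. n20.tag = 17  [B₁.tag + 20]
46. n0.val = 22  [B.tag * 2 - 12]
47. n0.depth = 21  [(if S.mk then B.tag else S.wid) + 12]

12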